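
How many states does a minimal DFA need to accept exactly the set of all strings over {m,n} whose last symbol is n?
By Myhill–Nerode, count the distinguishable equivalence classes: 2^1 = 2 classes — the DFA must remember the last 1 symbol read; every pair of distinct length-1 suffixes is distinguishable by some continuation.
2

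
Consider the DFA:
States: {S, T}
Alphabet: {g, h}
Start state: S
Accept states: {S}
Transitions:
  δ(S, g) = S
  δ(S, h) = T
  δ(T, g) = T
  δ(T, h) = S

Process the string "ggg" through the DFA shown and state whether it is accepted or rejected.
Processing string "ggg":
  S --g--> S
  S --g--> S
  S --g--> S
Final state: S
Accept states: {S}
Yes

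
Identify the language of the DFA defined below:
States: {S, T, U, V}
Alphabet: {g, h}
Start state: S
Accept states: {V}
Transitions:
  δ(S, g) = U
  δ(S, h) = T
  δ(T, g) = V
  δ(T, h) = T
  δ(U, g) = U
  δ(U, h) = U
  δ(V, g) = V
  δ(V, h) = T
Testing a few strings:
  'hgh' → reject
  'h' → reject
  'ghg' → reject
  'ghh' → reject
State roles: S=no input read; T=started with h, last symbol h; U=started with g (dead); V=started with h, last symbol g
All strings over {g,h} that start with h and end with g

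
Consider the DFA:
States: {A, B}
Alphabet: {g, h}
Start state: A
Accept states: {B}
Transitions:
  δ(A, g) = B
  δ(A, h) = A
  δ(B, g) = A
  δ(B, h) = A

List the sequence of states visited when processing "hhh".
read 'h': A → A
  read 'h': A → A
  read 'h': A → A
A -> A -> A -> A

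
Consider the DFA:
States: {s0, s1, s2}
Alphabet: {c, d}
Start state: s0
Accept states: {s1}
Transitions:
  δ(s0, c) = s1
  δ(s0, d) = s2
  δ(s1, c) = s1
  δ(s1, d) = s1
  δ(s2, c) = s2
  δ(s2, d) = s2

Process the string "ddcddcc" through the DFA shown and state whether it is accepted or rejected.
Processing string "ddcddcc":
  s0 --d--> s2
  s2 --d--> s2
  s2 --c--> s2
  s2 --d--> s2
  s2 --d--> s2
  s2 --c--> s2
  s2 --c--> s2
Final state: s2
Accept states: {s1}
No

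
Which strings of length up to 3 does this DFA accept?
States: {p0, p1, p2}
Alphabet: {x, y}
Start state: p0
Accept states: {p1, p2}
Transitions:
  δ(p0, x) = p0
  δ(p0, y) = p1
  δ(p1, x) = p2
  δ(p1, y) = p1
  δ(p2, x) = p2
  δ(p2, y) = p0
y, xy, yx, yy, xxy, xyx, xyy, yxx, yyx, yyy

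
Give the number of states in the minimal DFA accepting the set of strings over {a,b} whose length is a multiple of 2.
By Myhill–Nerode, count the distinguishable equivalence classes: 2 classes — one per residue of the length mod 2; class i is distinguished from class j by any string of length (2 − i) mod 2.
2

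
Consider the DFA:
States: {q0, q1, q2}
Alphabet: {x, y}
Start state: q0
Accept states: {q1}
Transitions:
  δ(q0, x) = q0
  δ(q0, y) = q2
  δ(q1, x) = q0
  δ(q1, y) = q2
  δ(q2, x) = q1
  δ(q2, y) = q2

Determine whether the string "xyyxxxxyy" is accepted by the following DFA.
Processing string "xyyxxxxyy":
  q0 --x--> q0
  q0 --y--> q2
  q2 --y--> q2
  q2 --x--> q1
  q1 --x--> q0
  q0 --x--> q0
  q0 --x--> q0
  q0 --y--> q2
  q2 --y--> q2
Final state: q2
Accept states: {q1}
No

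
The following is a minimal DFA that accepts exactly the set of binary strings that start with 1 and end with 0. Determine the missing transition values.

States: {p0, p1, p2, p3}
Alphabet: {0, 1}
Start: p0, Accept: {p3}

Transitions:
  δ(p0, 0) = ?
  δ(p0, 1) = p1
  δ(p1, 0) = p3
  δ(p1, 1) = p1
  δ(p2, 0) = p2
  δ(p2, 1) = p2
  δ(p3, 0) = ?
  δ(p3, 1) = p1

From the language and accept set, identify what each state tracks — p0: no input read; p1: started with 1, last symbol 1; p2: started with 0 (dead); p3: started with 1, last symbol 0.
Each missing δ(q, a) is the state matching the new tracked value after reading a.
δ(p0, 0) = p2; δ(p3, 0) = p3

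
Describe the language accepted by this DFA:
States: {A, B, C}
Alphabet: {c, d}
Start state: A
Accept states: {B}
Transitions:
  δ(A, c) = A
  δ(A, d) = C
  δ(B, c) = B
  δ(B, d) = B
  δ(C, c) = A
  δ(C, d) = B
Testing a few strings:
  'dddd' → accept
  'dd' → accept
  'cdc' → reject
  'd' → reject
State roles: A=no progress toward dd; B=substring dd seen; C=one trailing d
All strings over {c,d} containing the substring dd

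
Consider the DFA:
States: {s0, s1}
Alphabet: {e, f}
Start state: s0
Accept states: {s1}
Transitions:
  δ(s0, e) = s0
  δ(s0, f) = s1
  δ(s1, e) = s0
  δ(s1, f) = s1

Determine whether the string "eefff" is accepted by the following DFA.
Processing string "eefff":
  s0 --e--> s0
  s0 --e--> s0
  s0 --f--> s1
  s1 --f--> s1
  s1 --f--> s1
Final state: s1
Accept states: {s1}
Yes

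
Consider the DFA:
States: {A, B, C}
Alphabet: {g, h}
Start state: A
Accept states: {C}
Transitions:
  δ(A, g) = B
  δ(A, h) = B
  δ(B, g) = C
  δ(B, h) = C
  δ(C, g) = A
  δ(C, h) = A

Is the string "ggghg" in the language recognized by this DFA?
Processing string "ggghg":
  A --g--> B
  B --g--> C
  C --g--> A
  A --h--> B
  B --g--> C
Final state: C
Accept states: {C}
Yes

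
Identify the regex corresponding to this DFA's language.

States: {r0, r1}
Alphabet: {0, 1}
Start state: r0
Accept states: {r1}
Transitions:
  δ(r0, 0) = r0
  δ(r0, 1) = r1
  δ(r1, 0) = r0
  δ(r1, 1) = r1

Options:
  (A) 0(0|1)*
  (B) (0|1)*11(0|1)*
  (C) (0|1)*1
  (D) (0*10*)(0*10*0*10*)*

Check each option against the DFA on short strings; one disagreement eliminates an option:
  (A) 0(0|1)*: on '0' the DFA goes r0 → r0 and rejects (r0 ∉ Accept), but the regex matches it → eliminate
  (B) (0|1)*11(0|1)*: on '1' the DFA goes r0 → r1 and accepts (r1 ∈ Accept), but the regex does not match it → eliminate
  (C) (0|1)*1: agrees with the DFA on every string of length ≤ 6
  (D) (0*10*)(0*10*0*10*)*: on '10' the DFA goes r0 → r1 → r0 and rejects (r0 ∉ Accept), but the regex matches it → eliminate
Only (C) is consistent with the DFA.
(C) (0|1)*1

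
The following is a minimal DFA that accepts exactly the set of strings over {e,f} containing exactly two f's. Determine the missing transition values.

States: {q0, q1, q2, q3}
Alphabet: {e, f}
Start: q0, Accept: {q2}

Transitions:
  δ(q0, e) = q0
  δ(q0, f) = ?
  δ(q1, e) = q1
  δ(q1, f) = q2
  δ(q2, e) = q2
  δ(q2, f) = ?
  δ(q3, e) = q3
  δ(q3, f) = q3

From the language and accept set, identify what each state tracks — q0: zero f's; q1: one f; q2: two f's; q3: ≥ three f's (dead).
Each missing δ(q, a) is the state matching the new tracked value after reading a.
δ(q0, f) = q1; δ(q2, f) = q3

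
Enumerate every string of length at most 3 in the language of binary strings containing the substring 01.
01, 001, 010, 011, 101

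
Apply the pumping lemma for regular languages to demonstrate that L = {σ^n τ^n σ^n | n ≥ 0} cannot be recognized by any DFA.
Assume L is regular with pumping length p. Idea: pumping the first σ-block unbalances it against the other two.
Choose s = σ^p τ^p σ^p ∈ L (|s| = 3p ≥ p). By the pumping lemma, s = xyz with |xy| ≤ p, |y| > 0, so y = σ^k with k ≥ 1, inside the first σ-block. Then xy²z = σ^(p+k) τ^p σ^p. The first block has length p+k ≠ p, so the three block lengths are no longer equal and xy²z ∉ L.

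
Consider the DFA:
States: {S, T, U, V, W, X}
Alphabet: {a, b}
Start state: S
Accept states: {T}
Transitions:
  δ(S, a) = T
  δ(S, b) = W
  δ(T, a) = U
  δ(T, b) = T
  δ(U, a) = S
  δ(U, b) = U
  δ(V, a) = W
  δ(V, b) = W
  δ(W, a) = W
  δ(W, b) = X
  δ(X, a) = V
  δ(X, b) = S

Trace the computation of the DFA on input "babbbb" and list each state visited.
read 'b': S → W
  read 'a': W → W
  read 'b': W → X
  read 'b': X → S
  read 'b': S → W
  read 'b': W → X
S -> W -> W -> X -> S -> W -> X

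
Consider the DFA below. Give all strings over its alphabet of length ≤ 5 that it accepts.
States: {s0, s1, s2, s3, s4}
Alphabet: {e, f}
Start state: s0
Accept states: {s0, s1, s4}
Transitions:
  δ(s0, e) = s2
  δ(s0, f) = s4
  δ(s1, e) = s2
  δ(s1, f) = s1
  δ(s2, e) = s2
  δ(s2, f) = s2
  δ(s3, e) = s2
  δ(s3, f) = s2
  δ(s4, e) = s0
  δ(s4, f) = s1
ε, f, fe, ff, fef, fff, fefe, feff, ffff, fefef, fefff, fffff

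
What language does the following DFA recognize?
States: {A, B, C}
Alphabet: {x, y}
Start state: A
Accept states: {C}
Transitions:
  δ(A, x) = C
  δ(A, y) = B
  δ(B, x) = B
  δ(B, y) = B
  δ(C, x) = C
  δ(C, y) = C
Testing a few strings:
  'yy' → reject
  'yxy' → reject
  'yx' → reject
  'y' → reject
State roles: A=no input read; B=started with y (dead); C=started with x
All strings over {x,y} starting with x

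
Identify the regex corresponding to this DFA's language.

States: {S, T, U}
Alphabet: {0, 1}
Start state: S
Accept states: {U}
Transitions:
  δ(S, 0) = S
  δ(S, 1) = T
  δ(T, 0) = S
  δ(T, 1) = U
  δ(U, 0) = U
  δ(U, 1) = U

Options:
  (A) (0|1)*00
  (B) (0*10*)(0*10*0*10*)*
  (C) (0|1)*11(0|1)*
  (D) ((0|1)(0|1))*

Check each option against the DFA on short strings; one disagreement eliminates an option:
  (A) (0|1)*00: on '00' the DFA goes S → S → S and rejects (S ∉ Accept), but the regex matches it → eliminate
  (B) (0*10*)(0*10*0*10*)*: on '1' the DFA goes S → T and rejects (T ∉ Accept), but the regex matches it → eliminate
  (C) (0|1)*11(0|1)*: agrees with the DFA on every string of length ≤ 6
  (D) ((0|1)(0|1))*: on ε the DFA stays in S and rejects (S ∉ Accept), but the regex matches it → eliminate
Only (C) is consistent with the DFA.
(C) (0|1)*11(0|1)*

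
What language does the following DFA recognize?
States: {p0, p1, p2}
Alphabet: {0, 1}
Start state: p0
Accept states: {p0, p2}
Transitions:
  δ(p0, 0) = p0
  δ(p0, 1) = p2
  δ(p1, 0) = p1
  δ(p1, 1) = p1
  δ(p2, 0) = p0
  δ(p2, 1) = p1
Testing a few strings:
  '0' → accept
  '000' → accept
  '010' → accept
  '100' → accept
State roles: p0=last symbol not 1 (ok); p1=saw 11 (dead); p2=last symbol 1 (ok)
All binary strings with no two consecutive 1's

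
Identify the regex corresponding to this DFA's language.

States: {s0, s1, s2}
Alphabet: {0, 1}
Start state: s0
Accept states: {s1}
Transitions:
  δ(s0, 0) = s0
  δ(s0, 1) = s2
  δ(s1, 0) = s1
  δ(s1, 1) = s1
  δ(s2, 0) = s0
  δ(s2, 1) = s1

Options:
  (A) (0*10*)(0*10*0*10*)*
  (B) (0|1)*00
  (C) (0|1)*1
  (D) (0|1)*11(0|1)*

Check each option against the DFA on short strings; one disagreement eliminates an option:
  (A) (0*10*)(0*10*0*10*)*: on '1' the DFA goes s0 → s2 and rejects (s2 ∉ Accept), but the regex matches it → eliminate
  (B) (0|1)*00: on '00' the DFA goes s0 → s0 → s0 and rejects (s0 ∉ Accept), but the regex matches it → eliminate
  (C) (0|1)*1: on '1' the DFA goes s0 → s2 and rejects (s2 ∉ Accept), but the regex matches it → eliminate
  (D) (0|1)*11(0|1)*: agrees with the DFA on every string of length ≤ 6
Only (D) is consistent with the DFA.
(D) (0|1)*11(0|1)*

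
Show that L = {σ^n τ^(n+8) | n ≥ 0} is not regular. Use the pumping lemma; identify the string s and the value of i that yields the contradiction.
Assume L is regular with pumping length p. Idea: pumping the σ-block breaks the fixed offset of 8.
Choose s = σ^p τ^(p+8) ∈ L. By the pumping lemma, s = xyz with |xy| ≤ p, |y| > 0, so y = σ^k with k ≥ 1. Then xy²z = σ^(p+k) τ^(p+8). For this to be in L we would need p+8 = (p+k)+8, i.e. k = 0, contradicting k ≥ 1. So xy²z ∉ L.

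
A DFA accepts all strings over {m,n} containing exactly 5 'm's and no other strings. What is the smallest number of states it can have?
By Myhill–Nerode, count the distinguishable equivalence classes: 7 classes — having seen 0, 1, …, 5, or >5 copies of 'm'; the count-5 class is the only accepting one and >5 is dead.
7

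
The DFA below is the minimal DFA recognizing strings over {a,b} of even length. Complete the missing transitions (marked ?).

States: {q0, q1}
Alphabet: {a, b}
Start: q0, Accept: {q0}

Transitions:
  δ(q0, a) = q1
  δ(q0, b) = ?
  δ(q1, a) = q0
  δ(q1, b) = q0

From the language and accept set, identify what each state tracks — q0: even length so far; q1: odd length so far.
Each missing δ(q, a) is the state matching the new tracked value after reading a.
δ(q0, b) = q1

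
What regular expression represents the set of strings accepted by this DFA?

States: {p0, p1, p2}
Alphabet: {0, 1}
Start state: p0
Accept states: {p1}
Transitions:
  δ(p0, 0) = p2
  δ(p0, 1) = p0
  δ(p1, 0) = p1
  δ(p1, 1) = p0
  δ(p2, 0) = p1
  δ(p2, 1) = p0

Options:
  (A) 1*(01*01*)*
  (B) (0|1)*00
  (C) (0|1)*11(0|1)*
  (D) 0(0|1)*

Check each option against the DFA on short strings; one disagreement eliminates an option:
  (A) 1*(01*01*)*: on ε the DFA stays in p0 and rejects (p0 ∉ Accept), but the regex matches it → eliminate
  (B) (0|1)*00: agrees with the DFA on every string of length ≤ 6
  (C) (0|1)*11(0|1)*: on '00' the DFA goes p0 → p2 → p1 and accepts (p1 ∈ Accept), but the regex does not match it → eliminate
  (D) 0(0|1)*: on '0' the DFA goes p0 → p2 and rejects (p2 ∉ Accept), but the regex matches it → eliminate
Only (B) is consistent with the DFA.
(B) (0|1)*00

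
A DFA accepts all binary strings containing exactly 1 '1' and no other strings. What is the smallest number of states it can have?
By Myhill–Nerode, count the distinguishable equivalence classes: 3 classes — having seen 0, 1, or >1 copies of '1'; the count-1 class is the only accepting one and >1 is dead.
3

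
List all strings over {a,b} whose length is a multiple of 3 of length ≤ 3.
ε, aaa, aab, aba, abb, baa, bab, bba, bbb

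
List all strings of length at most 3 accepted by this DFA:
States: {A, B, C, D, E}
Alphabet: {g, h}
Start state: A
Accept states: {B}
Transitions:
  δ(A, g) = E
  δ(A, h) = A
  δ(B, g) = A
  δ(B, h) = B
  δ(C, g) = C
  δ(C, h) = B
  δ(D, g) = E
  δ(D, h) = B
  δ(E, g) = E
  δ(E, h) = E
None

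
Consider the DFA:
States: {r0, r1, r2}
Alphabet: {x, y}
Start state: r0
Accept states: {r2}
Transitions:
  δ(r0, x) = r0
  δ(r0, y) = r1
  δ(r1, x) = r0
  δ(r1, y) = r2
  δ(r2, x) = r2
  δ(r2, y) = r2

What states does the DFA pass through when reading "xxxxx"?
read 'x': r0 → r0
  read 'x': r0 → r0
  read 'x': r0 → r0
  read 'x': r0 → r0
  read 'x': r0 → r0
r0 -> r0 -> r0 -> r0 -> r0 -> r0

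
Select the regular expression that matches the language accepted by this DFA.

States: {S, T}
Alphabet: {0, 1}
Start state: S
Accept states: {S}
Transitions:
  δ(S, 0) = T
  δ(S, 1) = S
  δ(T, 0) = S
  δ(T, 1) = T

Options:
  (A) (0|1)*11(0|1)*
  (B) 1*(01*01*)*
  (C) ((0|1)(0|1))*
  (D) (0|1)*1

Check each option against the DFA on short strings; one disagreement eliminates an option:
  (A) (0|1)*11(0|1)*: on ε the DFA stays in S and accepts (S ∈ Accept), but the regex does not match it → eliminate
  (B) 1*(01*01*)*: agrees with the DFA on every string of length ≤ 6
  (C) ((0|1)(0|1))*: on '1' the DFA goes S → S and accepts (S ∈ Accept), but the regex does not match it → eliminate
  (D) (0|1)*1: on ε the DFA stays in S and accepts (S ∈ Accept), but the regex does not match it → eliminate
Only (B) is consistent with the DFA.
(B) 1*(01*01*)*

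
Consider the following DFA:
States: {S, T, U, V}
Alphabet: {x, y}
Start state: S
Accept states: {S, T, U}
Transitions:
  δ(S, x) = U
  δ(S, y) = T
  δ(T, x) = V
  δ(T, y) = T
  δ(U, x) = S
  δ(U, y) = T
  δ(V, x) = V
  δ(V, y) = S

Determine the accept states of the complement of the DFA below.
Complement accept states = All states \ Original accept states
= {S, T, U, V} \ {S, T, U}
{V}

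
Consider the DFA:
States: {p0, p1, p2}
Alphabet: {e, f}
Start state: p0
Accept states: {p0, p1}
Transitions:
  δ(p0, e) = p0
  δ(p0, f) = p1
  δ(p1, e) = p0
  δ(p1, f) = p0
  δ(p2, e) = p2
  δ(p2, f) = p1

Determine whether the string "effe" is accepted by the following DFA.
Processing string "effe":
  p0 --e--> p0
  p0 --f--> p1
  p1 --f--> p0
  p0 --e--> p0
Final state: p0
Accept states: {p0, p1}
Yes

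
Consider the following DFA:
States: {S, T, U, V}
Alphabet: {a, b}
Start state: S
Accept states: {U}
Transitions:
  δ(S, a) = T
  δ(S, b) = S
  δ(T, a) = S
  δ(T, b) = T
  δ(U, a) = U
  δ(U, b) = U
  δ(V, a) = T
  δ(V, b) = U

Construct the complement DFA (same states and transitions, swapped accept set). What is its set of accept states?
Complement accept states = All states \ Original accept states
= {S, T, U, V} \ {U}
{S, T, V}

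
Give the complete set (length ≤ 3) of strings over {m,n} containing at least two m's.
mm, mmm, mmn, mnm, nmm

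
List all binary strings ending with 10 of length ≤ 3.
10, 010, 110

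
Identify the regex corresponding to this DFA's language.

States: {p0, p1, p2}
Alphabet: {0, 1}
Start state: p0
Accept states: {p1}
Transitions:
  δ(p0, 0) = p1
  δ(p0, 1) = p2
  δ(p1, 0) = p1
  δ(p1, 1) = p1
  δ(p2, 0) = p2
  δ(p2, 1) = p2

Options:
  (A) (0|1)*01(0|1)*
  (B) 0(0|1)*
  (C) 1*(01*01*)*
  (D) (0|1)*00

Check each option against the DFA on short strings; one disagreement eliminates an option:
  (A) (0|1)*01(0|1)*: on '0' the DFA goes p0 → p1 and accepts (p1 ∈ Accept), but the regex does not match it → eliminate
  (B) 0(0|1)*: agrees with the DFA on every string of length ≤ 6
  (C) 1*(01*01*)*: on ε the DFA stays in p0 and rejects (p0 ∉ Accept), but the regex matches it → eliminate
  (D) (0|1)*00: on '0' the DFA goes p0 → p1 and accepts (p1 ∈ Accept), but the regex does not match it → eliminate
Only (B) is consistent with the DFA.
(B) 0(0|1)*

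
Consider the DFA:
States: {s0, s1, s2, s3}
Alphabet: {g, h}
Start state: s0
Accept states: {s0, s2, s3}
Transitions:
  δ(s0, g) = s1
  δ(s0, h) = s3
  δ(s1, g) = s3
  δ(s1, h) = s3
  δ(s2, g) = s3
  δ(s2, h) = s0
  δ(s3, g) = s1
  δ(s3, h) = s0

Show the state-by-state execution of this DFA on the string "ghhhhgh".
read 'g': s0 → s1
  read 'h': s1 → s3
  read 'h': s3 → s0
  read 'h': s0 → s3
  read 'h': s3 → s0
  read 'g': s0 → s1
  read 'h': s1 → s3
s0 -> s1 -> s3 -> s0 -> s3 -> s0 -> s1 -> s3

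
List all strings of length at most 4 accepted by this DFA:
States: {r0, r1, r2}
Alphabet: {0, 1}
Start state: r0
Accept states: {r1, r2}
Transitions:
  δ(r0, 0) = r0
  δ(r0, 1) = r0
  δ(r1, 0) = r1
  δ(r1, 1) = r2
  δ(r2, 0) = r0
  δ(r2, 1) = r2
None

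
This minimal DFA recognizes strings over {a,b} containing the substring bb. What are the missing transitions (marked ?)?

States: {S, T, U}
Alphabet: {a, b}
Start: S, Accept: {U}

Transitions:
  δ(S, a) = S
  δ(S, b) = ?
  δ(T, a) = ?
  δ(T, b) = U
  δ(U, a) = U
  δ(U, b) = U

From the language and accept set, identify what each state tracks — S: no progress toward bb; T: one trailing b; U: substring bb seen.
Each missing δ(q, a) is the state matching the new tracked value after reading a.
δ(S, b) = T; δ(T, a) = S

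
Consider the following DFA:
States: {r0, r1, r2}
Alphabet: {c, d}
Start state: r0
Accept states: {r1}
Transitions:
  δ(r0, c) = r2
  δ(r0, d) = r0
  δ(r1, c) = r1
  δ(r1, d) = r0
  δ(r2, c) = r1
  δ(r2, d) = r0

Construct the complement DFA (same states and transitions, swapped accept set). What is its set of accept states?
Complement accept states = All states \ Original accept states
= {r0, r1, r2} \ {r1}
{r0, r2}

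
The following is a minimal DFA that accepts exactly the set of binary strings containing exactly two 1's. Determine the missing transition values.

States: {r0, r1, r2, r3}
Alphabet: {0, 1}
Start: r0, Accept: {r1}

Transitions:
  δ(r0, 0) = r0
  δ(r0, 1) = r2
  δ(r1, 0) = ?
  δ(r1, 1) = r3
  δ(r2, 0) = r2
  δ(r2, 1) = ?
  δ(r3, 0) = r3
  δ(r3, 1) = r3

From the language and accept set, identify what each state tracks — r0: zero 1's; r1: two 1's; r2: one 1; r3: ≥ three 1's (dead).
Each missing δ(q, a) is the state matching the new tracked value after reading a.
δ(r1, 0) = r1; δ(r2, 1) = r1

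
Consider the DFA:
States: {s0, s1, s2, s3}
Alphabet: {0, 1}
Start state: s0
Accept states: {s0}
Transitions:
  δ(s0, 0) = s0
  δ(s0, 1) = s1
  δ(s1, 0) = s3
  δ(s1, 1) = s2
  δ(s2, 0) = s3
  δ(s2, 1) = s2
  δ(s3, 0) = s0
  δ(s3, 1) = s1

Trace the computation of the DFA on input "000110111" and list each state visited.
read '0': s0 → s0
  read '0': s0 → s0
  read '0': s0 → s0
  read '1': s0 → s1
  read '1': s1 → s2
  read '0': s2 → s3
  read '1': s3 → s1
  read '1': s1 → s2
  read '1': s2 → s2
s0 -> s0 -> s0 -> s0 -> s1 -> s2 -> s3 -> s1 -> s2 -> s2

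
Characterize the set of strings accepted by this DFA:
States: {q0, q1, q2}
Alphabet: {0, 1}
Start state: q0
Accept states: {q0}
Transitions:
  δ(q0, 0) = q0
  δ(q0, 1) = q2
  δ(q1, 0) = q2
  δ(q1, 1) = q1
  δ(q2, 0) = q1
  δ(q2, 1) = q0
Testing a few strings:
  '1101' → reject
  '0' → accept
  '10' → reject
  '100' → reject
State roles: q0=value ≡ 0 (mod 3); q1=value ≡ 2 (mod 3); q2=value ≡ 1 (mod 3)
All binary strings representing a multiple of 3 (read in base 2; leading zeros allowed and ε counts as 0)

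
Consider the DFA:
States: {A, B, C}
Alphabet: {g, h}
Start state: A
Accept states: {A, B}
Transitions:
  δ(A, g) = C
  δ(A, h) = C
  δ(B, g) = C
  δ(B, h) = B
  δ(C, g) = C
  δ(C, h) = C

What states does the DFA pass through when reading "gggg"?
read 'g': A → C
  read 'g': C → C
  read 'g': C → C
  read 'g': C → C
A -> C -> C -> C -> C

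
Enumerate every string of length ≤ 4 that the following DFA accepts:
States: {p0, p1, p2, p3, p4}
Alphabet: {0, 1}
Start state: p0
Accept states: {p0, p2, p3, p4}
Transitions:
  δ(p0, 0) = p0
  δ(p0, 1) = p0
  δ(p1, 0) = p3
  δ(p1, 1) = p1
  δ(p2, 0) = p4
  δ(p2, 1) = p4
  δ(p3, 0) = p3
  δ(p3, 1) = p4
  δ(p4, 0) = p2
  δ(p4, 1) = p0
ε, 0, 1, 00, 01, 10, 11, 000, 001, 010, 011, 100, 101, 110, 111, 0000, 0001, 0010, 0011, 0100, 0101, 0110, 0111, 1000, 1001, 1010, 1011, 1100, 1101, 1110, 1111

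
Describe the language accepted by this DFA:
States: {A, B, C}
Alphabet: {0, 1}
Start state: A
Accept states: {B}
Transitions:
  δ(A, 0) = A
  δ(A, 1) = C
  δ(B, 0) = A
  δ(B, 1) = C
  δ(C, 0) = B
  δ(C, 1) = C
Testing a few strings:
  '0' → reject
  '101' → reject
  '01' → reject
  '1100' → reject
State roles: A=no suffix match; B=suffix is 10; C=one trailing 1
All binary strings ending with 10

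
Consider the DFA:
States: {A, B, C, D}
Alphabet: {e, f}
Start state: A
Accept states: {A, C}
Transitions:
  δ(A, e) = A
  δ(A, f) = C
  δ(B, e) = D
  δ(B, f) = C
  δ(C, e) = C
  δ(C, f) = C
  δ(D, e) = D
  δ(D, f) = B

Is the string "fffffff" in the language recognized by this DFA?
Processing string "fffffff":
  A --f--> C
  C --f--> C
  C --f--> C
  C --f--> C
  C --f--> C
  C --f--> C
  C --f--> C
Final state: C
Accept states: {A, C}
Yes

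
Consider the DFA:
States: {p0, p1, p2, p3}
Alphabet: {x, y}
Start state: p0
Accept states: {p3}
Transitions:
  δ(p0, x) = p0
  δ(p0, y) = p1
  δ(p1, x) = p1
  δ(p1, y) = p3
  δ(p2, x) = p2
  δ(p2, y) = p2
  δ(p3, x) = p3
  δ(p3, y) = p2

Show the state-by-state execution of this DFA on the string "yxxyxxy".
read 'y': p0 → p1
  read 'x': p1 → p1
  read 'x': p1 → p1
  read 'y': p1 → p3
  read 'x': p3 → p3
  read 'x': p3 → p3
  read 'y': p3 → p2
p0 -> p1 -> p1 -> p1 -> p3 -> p3 -> p3 -> p2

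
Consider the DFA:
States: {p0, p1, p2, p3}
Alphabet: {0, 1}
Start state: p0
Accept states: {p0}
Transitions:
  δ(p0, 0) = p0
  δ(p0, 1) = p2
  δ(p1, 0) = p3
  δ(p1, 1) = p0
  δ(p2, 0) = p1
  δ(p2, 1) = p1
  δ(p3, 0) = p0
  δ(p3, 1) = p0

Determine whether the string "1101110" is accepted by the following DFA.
Processing string "1101110":
  p0 --1--> p2
  p2 --1--> p1
  p1 --0--> p3
  p3 --1--> p0
  p0 --1--> p2
  p2 --1--> p1
  p1 --0--> p3
Final state: p3
Accept states: {p0}
No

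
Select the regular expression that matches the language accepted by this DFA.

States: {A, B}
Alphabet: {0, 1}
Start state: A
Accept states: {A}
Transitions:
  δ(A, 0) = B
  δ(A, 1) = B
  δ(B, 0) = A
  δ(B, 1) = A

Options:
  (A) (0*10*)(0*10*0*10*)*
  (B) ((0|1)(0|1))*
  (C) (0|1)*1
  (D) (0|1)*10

Check each option against the DFA on short strings; one disagreement eliminates an option:
  (A) (0*10*)(0*10*0*10*)*: on ε the DFA stays in A and accepts (A ∈ Accept), but the regex does not match it → eliminate
  (B) ((0|1)(0|1))*: agrees with the DFA on every string of length ≤ 6
  (C) (0|1)*1: on ε the DFA stays in A and accepts (A ∈ Accept), but the regex does not match it → eliminate
  (D) (0|1)*10: on ε the DFA stays in A and accepts (A ∈ Accept), but the regex does not match it → eliminate
Only (B) is consistent with the DFA.
(B) ((0|1)(0|1))*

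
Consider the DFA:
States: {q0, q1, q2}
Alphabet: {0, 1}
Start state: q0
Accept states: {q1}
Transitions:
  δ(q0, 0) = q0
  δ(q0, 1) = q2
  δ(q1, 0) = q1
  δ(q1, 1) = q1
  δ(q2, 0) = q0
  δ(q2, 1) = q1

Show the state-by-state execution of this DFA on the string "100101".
read '1': q0 → q2
  read '0': q2 → q0
  read '0': q0 → q0
  read '1': q0 → q2
  read '0': q2 → q0
  read '1': q0 → q2
q0 -> q2 -> q0 -> q0 -> q2 -> q0 -> q2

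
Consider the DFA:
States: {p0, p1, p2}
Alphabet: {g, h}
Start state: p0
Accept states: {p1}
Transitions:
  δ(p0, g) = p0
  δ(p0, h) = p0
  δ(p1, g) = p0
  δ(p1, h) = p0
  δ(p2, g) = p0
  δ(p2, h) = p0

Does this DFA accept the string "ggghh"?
Processing string "ggghh":
  p0 --g--> p0
  p0 --g--> p0
  p0 --g--> p0
  p0 --h--> p0
  p0 --h--> p0
Final state: p0
Accept states: {p1}
No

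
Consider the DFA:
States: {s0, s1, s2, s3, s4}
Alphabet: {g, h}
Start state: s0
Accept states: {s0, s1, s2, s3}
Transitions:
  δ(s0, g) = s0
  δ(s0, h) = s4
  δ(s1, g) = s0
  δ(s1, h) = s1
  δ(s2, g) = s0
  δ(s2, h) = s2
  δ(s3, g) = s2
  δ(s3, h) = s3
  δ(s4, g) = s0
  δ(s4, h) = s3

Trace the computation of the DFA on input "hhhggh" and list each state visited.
read 'h': s0 → s4
  read 'h': s4 → s3
  read 'h': s3 → s3
  read 'g': s3 → s2
  read 'g': s2 → s0
  read 'h': s0 → s4
s0 -> s4 -> s3 -> s3 -> s2 -> s0 -> s4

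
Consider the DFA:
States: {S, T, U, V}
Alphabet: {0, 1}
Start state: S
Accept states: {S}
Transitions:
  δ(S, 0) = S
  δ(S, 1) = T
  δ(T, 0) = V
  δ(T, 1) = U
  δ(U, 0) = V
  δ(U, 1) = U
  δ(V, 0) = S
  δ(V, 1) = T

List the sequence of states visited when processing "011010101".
read '0': S → S
  read '1': S → T
  read '1': T → U
  read '0': U → V
  read '1': V → T
  read '0': T → V
  read '1': V → T
  read '0': T → V
  read '1': V → T
S -> S -> T -> U -> V -> T -> V -> T -> V -> T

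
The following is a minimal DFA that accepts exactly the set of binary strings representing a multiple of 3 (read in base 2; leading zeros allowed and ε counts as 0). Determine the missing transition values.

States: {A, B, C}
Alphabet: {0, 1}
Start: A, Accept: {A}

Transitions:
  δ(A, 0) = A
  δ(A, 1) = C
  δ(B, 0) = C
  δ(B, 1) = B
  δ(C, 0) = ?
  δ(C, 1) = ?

From the language and accept set, identify what each state tracks — A: value ≡ 0 (mod 3); B: value ≡ 2 (mod 3); C: value ≡ 1 (mod 3).
Each missing δ(q, a) is the state matching the new tracked value after reading a.
δ(C, 0) = B; δ(C, 1) = A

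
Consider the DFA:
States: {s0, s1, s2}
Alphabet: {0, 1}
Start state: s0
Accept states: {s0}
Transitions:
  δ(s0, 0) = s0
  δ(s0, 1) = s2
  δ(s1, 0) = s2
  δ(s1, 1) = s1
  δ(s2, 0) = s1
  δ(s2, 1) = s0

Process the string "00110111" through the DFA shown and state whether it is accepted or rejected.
Processing string "00110111":
  s0 --0--> s0
  s0 --0--> s0
  s0 --1--> s2
  s2 --1--> s0
  s0 --0--> s0
  s0 --1--> s2
  s2 --1--> s0
  s0 --1--> s2
Final state: s2
Accept states: {s0}
No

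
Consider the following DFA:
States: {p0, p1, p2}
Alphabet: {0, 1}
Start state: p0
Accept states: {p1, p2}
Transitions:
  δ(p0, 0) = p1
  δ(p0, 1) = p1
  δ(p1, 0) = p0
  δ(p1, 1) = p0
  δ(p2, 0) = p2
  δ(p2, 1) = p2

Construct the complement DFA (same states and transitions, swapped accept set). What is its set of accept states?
Complement accept states = All states \ Original accept states
= {p0, p1, p2} \ {p1, p2}
{p0}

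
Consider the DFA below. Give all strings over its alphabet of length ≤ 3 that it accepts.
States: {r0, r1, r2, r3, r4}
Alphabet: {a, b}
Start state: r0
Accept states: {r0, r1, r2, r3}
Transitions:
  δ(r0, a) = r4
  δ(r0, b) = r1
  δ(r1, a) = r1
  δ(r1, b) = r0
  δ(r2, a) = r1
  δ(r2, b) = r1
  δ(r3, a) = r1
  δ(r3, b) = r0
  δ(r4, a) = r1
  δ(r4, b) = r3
ε, b, aa, ab, ba, bb, aaa, aab, aba, abb, baa, bab, bbb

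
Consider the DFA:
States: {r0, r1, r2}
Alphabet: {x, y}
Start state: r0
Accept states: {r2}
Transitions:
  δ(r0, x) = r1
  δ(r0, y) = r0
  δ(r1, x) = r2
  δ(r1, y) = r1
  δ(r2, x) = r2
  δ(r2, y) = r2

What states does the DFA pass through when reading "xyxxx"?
read 'x': r0 → r1
  read 'y': r1 → r1
  read 'x': r1 → r2
  read 'x': r2 → r2
  read 'x': r2 → r2
r0 -> r1 -> r1 -> r2 -> r2 -> r2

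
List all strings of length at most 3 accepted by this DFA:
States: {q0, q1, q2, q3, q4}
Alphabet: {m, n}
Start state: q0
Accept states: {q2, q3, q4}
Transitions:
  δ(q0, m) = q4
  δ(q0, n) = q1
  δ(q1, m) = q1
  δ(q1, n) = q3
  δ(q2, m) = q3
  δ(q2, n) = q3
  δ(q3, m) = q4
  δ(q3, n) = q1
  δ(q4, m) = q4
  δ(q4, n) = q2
m, mm, mn, nn, mmm, mmn, mnm, mnn, nmn, nnm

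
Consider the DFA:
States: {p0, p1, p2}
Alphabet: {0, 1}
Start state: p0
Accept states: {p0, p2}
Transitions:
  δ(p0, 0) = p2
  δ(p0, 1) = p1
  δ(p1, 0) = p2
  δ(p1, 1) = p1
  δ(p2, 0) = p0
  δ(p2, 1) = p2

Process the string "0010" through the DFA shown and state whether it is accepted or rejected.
Processing string "0010":
  p0 --0--> p2
  p2 --0--> p0
  p0 --1--> p1
  p1 --0--> p2
Final state: p2
Accept states: {p0, p2}
Yes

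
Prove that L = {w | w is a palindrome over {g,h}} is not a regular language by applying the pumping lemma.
Assume L is regular with pumping length p. Idea: pumping the leading g-block breaks the symmetry.
Choose s = g^p h g^p (a palindrome of length 2p+1 ≥ p). By the pumping lemma, s = xyz with |xy| ≤ p, |y| > 0, so y = g^k with k > 0 (xy lies entirely in the first g^p). Then xy²z = g^(p+k) h g^p, which is not a palindrome since p+k ≠ p.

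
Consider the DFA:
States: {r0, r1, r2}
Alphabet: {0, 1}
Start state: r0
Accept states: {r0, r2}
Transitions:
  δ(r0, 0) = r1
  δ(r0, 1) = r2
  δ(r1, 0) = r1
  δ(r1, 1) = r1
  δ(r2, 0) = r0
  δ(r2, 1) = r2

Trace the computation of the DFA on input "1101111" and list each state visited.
read '1': r0 → r2
  read '1': r2 → r2
  read '0': r2 → r0
  read '1': r0 → r2
  read '1': r2 → r2
  read '1': r2 → r2
  read '1': r2 → r2
r0 -> r2 -> r2 -> r0 -> r2 -> r2 -> r2 -> r2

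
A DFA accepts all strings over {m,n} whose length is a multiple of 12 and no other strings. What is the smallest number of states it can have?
By Myhill–Nerode, count the distinguishable equivalence classes: 12 classes — one per residue of the length mod 12; class i is distinguished from class j by any string of length (12 − i) mod 12.
12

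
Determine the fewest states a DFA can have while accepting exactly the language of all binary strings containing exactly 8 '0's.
By Myhill–Nerode, count the distinguishable equivalence classes: 10 classes — having seen 0, 1, …, 8, or >8 copies of '0'; the count-8 class is the only accepting one and >8 is dead.
10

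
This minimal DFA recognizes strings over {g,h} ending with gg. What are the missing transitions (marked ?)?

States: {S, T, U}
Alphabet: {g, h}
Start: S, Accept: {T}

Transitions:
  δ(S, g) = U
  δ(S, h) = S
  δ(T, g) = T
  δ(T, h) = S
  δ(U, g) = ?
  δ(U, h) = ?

From the language and accept set, identify what each state tracks — S: last symbol not g; T: two trailing g's; U: one trailing g.
Each missing δ(q, a) is the state matching the new tracked value after reading a.
δ(U, g) = T; δ(U, h) = S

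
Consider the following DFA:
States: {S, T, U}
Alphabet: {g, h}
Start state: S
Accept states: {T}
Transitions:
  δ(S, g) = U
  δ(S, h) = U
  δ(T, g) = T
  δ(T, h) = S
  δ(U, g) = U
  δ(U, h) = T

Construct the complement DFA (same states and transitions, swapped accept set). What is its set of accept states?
Complement accept states = All states \ Original accept states
= {S, T, U} \ {T}
{S, U}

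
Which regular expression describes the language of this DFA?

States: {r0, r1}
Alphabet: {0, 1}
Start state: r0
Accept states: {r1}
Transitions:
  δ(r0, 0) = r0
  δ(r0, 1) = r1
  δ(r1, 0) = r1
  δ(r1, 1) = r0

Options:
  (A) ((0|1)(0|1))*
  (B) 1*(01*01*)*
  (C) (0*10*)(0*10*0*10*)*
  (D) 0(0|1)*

Check each option against the DFA on short strings; one disagreement eliminates an option:
  (A) ((0|1)(0|1))*: on ε the DFA stays in r0 and rejects (r0 ∉ Accept), but the regex matches it → eliminate
  (B) 1*(01*01*)*: on ε the DFA stays in r0 and rejects (r0 ∉ Accept), but the regex matches it → eliminate
  (C) (0*10*)(0*10*0*10*)*: agrees with the DFA on every string of length ≤ 6
  (D) 0(0|1)*: on '0' the DFA goes r0 → r0 and rejects (r0 ∉ Accept), but the regex matches it → eliminate
Only (C) is consistent with the DFA.
(C) (0*10*)(0*10*0*10*)*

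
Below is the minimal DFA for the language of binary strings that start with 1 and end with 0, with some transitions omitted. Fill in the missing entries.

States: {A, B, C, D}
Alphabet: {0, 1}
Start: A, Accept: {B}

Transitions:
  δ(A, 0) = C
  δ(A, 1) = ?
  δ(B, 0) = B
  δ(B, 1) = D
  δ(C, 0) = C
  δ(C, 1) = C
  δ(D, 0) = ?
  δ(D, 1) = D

From the language and accept set, identify what each state tracks — A: no input read; B: started with 1, last symbol 0; C: started with 0 (dead); D: started with 1, last symbol 1.
Each missing δ(q, a) is the state matching the new tracked value after reading a.
δ(A, 1) = D; δ(D, 0) = B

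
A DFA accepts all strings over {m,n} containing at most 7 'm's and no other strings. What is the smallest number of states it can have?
By Myhill–Nerode, count the distinguishable equivalence classes: 9 classes — having seen 0, 1, …, 7, or >7 copies of 'm'; counts 0 through 7 are accepting and >7 is dead.
9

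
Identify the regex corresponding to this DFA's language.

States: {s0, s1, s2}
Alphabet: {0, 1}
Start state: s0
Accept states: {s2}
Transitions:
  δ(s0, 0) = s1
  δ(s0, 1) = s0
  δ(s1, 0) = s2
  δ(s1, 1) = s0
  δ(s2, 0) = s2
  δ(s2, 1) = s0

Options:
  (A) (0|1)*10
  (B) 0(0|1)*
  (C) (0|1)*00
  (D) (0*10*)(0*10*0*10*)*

Check each option against the DFA on short strings; one disagreement eliminates an option:
  (A) (0|1)*10: on '00' the DFA goes s0 → s1 → s2 and accepts (s2 ∈ Accept), but the regex does not match it → eliminate
  (B) 0(0|1)*: on '0' the DFA goes s0 → s1 and rejects (s1 ∉ Accept), but the regex matches it → eliminate
  (C) (0|1)*00: agrees with the DFA on every string of length ≤ 6
  (D) (0*10*)(0*10*0*10*)*: on '1' the DFA goes s0 → s0 and rejects (s0 ∉ Accept), but the regex matches it → eliminate
Only (C) is consistent with the DFA.
(C) (0|1)*00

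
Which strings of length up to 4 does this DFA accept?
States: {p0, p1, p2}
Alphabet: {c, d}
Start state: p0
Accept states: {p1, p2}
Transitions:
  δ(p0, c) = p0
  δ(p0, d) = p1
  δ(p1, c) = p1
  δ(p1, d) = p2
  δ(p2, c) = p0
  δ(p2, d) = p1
d, cd, dc, dd, ccd, cdc, cdd, dcc, dcd, ddd, cccd, ccdc, ccdd, cdcc, cdcd, cddd, dccc, dccd, dcdd, ddcd, dddc, dddd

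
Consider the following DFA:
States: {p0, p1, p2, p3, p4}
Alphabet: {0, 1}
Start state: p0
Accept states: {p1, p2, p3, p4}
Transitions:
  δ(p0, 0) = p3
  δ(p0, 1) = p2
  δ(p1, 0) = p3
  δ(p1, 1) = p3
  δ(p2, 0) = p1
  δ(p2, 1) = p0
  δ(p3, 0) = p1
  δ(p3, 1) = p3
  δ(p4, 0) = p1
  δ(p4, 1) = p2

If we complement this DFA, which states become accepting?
Complement accept states = All states \ Original accept states
= {p0, p1, p2, p3, p4} \ {p1, p2, p3, p4}
{p0}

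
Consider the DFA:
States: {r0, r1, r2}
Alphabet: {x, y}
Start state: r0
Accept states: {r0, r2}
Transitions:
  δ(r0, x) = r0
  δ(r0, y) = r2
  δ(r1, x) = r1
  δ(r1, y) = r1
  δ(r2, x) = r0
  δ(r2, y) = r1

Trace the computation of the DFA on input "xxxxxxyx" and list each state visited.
read 'x': r0 → r0
  read 'x': r0 → r0
  read 'x': r0 → r0
  read 'x': r0 → r0
  read 'x': r0 → r0
  read 'x': r0 → r0
  read 'y': r0 → r2
  read 'x': r2 → r0
r0 -> r0 -> r0 -> r0 -> r0 -> r0 -> r0 -> r2 -> r0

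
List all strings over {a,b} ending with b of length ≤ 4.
b, ab, bb, aab, abb, bab, bbb, aaab, aabb, abab, abbb, baab, babb, bbab, bbbb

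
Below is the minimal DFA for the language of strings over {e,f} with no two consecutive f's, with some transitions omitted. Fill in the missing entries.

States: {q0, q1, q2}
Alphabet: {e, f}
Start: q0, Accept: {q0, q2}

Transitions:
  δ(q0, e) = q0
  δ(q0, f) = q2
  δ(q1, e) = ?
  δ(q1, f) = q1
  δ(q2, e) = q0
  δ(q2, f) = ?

From the language and accept set, identify what each state tracks — q0: last symbol not f (ok); q1: saw ff (dead); q2: last symbol f (ok).
Each missing δ(q, a) is the state matching the new tracked value after reading a.
δ(q1, e) = q1; δ(q2, f) = q1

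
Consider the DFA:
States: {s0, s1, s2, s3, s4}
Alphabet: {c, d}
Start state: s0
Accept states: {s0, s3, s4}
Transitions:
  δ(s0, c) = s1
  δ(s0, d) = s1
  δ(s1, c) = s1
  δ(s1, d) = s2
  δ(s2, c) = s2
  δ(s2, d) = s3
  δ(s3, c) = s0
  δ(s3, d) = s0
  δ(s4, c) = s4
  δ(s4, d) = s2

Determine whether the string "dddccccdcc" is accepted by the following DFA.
Processing string "dddccccdcc":
  s0 --d--> s1
  s1 --d--> s2
  s2 --d--> s3
  s3 --c--> s0
  s0 --c--> s1
  s1 --c--> s1
  s1 --c--> s1
  s1 --d--> s2
  s2 --c--> s2
  s2 --c--> s2
Final state: s2
Accept states: {s0, s3, s4}
No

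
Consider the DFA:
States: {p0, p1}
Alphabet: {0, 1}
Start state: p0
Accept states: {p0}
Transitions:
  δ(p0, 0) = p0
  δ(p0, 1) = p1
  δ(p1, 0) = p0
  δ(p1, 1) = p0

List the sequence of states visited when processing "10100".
read '1': p0 → p1
  read '0': p1 → p0
  read '1': p0 → p1
  read '0': p1 → p0
  read '0': p0 → p0
p0 -> p1 -> p0 -> p1 -> p0 -> p0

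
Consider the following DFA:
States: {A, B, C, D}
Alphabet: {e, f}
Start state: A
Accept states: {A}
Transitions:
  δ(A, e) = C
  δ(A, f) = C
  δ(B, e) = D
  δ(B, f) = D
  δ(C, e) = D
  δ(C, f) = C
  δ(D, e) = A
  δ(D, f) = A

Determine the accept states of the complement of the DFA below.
Complement accept states = All states \ Original accept states
= {A, B, C, D} \ {A}
{B, C, D}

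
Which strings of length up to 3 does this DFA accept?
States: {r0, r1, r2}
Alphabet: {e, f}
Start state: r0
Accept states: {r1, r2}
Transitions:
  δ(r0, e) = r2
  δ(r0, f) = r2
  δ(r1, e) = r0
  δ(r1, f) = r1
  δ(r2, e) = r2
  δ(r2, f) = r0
e, f, ee, fe, eee, efe, eff, fee, ffe, fff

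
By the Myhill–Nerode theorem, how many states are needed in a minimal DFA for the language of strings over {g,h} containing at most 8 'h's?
By Myhill–Nerode, count the distinguishable equivalence classes: 10 classes — having seen 0, 1, …, 8, or >8 copies of 'h'; counts 0 through 8 are accepting and >8 is dead.
10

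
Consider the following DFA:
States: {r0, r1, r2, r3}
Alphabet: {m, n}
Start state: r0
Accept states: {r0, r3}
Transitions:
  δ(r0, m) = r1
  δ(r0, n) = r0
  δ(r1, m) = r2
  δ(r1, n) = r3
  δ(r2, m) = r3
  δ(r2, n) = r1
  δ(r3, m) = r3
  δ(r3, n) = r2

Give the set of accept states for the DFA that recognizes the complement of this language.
Complement accept states = All states \ Original accept states
= {r0, r1, r2, r3} \ {r0, r3}
{r1, r2}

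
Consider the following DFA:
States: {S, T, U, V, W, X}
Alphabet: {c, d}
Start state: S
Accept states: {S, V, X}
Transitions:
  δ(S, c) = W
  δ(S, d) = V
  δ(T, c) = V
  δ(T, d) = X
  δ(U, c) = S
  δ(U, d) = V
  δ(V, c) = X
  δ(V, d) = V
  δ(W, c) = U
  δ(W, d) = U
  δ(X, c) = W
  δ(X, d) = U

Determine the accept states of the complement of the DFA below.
Complement accept states = All states \ Original accept states
= {S, T, U, V, W, X} \ {S, V, X}
{T, U, W}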